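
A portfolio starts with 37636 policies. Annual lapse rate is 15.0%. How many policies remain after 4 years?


remaining = initial * (1 - lapse)^years
= 37636 * (1 - 0.15)^4
= 37636 * 0.522006
= 19646.2272


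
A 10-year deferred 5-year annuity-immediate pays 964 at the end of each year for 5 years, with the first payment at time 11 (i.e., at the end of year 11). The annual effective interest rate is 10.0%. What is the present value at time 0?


PV at time 10 of the 5-year annuity-immediate:
a_n = 964 * (1-(1+0.1)^(-5))/0.1 = 3654.3184
Discount back 10 years to time 0:
PV = 3654.3184 * (1+0.1)^(-10)
= 3654.3184 * 0.385543
= 1408.898


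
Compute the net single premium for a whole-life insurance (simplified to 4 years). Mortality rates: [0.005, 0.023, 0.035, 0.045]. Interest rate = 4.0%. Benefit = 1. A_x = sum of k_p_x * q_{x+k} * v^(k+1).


v = 0.961538
Year 0: k_p_x=1.0, q=0.005, term=0.004808
Year 1: k_p_x=0.995, q=0.023, term=0.021158
Year 2: k_p_x=0.972115, q=0.035, term=0.030247
Year 3: k_p_x=0.938091, q=0.045, term=0.036085
A_x = 0.0923


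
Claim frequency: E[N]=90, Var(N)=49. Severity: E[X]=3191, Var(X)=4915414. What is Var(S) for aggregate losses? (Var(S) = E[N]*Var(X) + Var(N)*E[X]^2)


Var(S) = E[N]*Var(X) + Var(N)*E[X]^2
= 90*4915414 + 49*3191^2
= 442387260 + 498941569
= 9.4133e+08


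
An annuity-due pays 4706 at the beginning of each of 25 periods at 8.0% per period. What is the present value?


PV_due = PMT * (1-(1+i)^(-n))/i * (1+i)
PV_immediate = 50235.4967
PV_due = 50235.4967 * 1.08
= 54254.3365


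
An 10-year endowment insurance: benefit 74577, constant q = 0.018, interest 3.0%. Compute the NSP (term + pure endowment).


Term component = 10613.2055
Pure endowment = 10_p_x * v^10 * benefit = 0.833902 * 0.744094 * 74577 = 46275.1185
NSP = 56888.3241


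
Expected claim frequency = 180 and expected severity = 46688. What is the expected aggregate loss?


E[S] = E[N] * E[X]
= 180 * 46688
= 8.4038e+06


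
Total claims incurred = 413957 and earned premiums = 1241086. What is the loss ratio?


Loss ratio = claims / premiums
= 413957 / 1241086
= 0.3335


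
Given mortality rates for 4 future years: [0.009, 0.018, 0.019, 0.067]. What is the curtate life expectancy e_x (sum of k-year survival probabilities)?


e_x = sum_{k=1}^{n} k_p_x
k_p_x values:
  1_p_x = 0.991
  2_p_x = 0.973162
  3_p_x = 0.954672
  4_p_x = 0.890709
e_x = 3.8095


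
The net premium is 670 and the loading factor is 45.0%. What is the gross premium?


Gross = net * (1 + loading)
= 670 * (1 + 0.45)
= 670 * 1.45
= 971.5


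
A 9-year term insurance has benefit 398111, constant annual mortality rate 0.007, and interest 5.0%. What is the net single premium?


NSP = benefit * sum_{k=0}^{n-1} k_p_x * q * v^(k+1)
With constant q=0.007, v=0.952381
Sum = 0.048494
NSP = 398111 * 0.048494
= 19306.1425


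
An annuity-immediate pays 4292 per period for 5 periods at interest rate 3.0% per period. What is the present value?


PV = PMT * (1 - (1+i)^(-n)) / i
= 4292 * (1 - (1+0.03)^(-5)) / 0.03
= 4292 * (1 - 0.862609) / 0.03
= 4292 * 4.579707
= 19656.1032


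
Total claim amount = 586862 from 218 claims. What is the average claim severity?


severity = total / number
= 586862 / 218
= 2692.0275


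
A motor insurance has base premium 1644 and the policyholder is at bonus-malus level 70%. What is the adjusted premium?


adjusted = base * BM_level / 100
= 1644 * 70 / 100
= 1644 * 0.7
= 1150.8


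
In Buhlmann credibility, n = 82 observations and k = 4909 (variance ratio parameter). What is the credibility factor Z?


Z = n / (n + k)
= 82 / (82 + 4909)
= 82 / 4991
= 0.0164


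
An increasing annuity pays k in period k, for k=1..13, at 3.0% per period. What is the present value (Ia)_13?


(Ia)_n = sum_{k=1}^{n} k * v^k, v = 1/(1+i)
v = 0.970874
Sum computed term by term:
(Ia)_13 = 70.0546


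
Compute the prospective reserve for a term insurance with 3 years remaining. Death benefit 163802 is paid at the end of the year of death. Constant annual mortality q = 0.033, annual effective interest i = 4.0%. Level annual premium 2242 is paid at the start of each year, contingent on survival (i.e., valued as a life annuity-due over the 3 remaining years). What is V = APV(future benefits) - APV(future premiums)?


v = 1/(1+i) = 0.961538
APV(future benefits) per unit = sum_{k=0}^{2} k_p_x * q * v^(k+1) = 0.088667
APV(future benefits) = 163802 * 0.088667 = 14523.8117
Life annuity-due factor ä_{x:3} = sum_{k=0}^{2} k_p_x * v^k = 2.79435
APV(future premiums) = 2242 * 2.79435 = 6264.9328
V = 14523.8117 - 6264.9328
= 8258.8789


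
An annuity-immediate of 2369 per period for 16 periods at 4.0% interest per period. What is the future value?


FV = PMT * ((1+i)^n - 1) / i
= 2369 * ((1.04)^16 - 1) / 0.04
= 2369 * (1.872981 - 1) / 0.04
= 51702.3143


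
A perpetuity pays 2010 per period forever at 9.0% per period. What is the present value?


PV = PMT / i
= 2010 / 0.09
= 22333.3333


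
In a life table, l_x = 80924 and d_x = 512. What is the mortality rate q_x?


q_x = d_x / l_x
= 512 / 80924
= 0.0063


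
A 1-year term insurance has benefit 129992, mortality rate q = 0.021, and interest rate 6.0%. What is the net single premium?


NSP = benefit * q * v
v = 1/(1+i) = 0.943396
NSP = 129992 * 0.021 * 0.943396
= 2575.3132


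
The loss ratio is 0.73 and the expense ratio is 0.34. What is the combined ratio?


Combined ratio = loss ratio + expense ratio
= 0.73 + 0.34
= 1.07


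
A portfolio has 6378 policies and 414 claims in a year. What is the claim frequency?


frequency = claims / policies
= 414 / 6378
= 0.0649


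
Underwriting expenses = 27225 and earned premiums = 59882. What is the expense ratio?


Expense ratio = expenses / premiums
= 27225 / 59882
= 0.4546


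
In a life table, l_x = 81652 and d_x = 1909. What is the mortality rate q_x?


q_x = d_x / l_x
= 1909 / 81652
= 0.0234


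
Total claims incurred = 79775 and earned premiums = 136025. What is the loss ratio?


Loss ratio = claims / premiums
= 79775 / 136025
= 0.5865


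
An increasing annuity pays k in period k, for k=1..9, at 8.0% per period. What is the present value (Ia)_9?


(Ia)_n = sum_{k=1}^{n} k * v^k, v = 1/(1+i)
v = 0.925926
Sum computed term by term:
(Ia)_9 = 28.055


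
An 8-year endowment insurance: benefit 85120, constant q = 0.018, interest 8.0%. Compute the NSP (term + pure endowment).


Term component = 8329.9638
Pure endowment = 8_p_x * v^8 * benefit = 0.864753 * 0.540269 * 85120 = 39767.9747
NSP = 48097.9385


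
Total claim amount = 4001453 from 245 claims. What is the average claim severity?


severity = total / number
= 4001453 / 245
= 16332.4612


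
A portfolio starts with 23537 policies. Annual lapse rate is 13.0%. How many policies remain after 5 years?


remaining = initial * (1 - lapse)^years
= 23537 * (1 - 0.13)^5
= 23537 * 0.498421
= 11731.3332


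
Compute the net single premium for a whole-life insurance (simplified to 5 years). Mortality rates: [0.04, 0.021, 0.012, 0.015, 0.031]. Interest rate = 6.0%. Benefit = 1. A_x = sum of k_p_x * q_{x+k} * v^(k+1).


v = 0.943396
Year 0: k_p_x=1.0, q=0.04, term=0.037736
Year 1: k_p_x=0.96, q=0.021, term=0.017942
Year 2: k_p_x=0.93984, q=0.012, term=0.009469
Year 3: k_p_x=0.928562, q=0.015, term=0.011033
Year 4: k_p_x=0.914633, q=0.031, term=0.021187
A_x = 0.0974


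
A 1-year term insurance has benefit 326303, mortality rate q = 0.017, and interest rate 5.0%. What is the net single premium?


NSP = benefit * q * v
v = 1/(1+i) = 0.952381
NSP = 326303 * 0.017 * 0.952381
= 5283.001


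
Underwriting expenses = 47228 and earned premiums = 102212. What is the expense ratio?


Expense ratio = expenses / premiums
= 47228 / 102212
= 0.4621


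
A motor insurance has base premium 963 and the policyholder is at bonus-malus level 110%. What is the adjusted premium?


adjusted = base * BM_level / 100
= 963 * 110 / 100
= 963 * 1.1
= 1059.3


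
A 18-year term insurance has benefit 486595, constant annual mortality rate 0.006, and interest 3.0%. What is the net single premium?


NSP = benefit * sum_{k=0}^{n-1} k_p_x * q * v^(k+1)
With constant q=0.006, v=0.970874
Sum = 0.078818
NSP = 486595 * 0.078818
= 38352.5973


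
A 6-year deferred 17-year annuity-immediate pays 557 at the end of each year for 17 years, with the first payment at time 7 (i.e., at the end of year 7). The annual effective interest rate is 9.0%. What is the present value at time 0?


PV at time 6 of the 17-year annuity-immediate:
a_n = 557 * (1-(1+0.09)^(-17))/0.09 = 4758.8027
Discount back 6 years to time 0:
PV = 4758.8027 * (1+0.09)^(-6)
= 4758.8027 * 0.596267
= 2837.5185


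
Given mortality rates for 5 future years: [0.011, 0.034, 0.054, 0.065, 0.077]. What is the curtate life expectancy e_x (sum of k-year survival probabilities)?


e_x = sum_{k=1}^{n} k_p_x
k_p_x values:
  1_p_x = 0.989
  2_p_x = 0.955374
  3_p_x = 0.903784
  4_p_x = 0.845038
  5_p_x = 0.77997
e_x = 4.4732


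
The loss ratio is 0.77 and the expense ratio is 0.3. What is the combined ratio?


Combined ratio = loss ratio + expense ratio
= 0.77 + 0.3
= 1.07


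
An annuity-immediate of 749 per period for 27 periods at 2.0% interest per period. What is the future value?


FV = PMT * ((1+i)^n - 1) / i
= 749 * ((1.02)^27 - 1) / 0.02
= 749 * (1.706886 - 1) / 0.02
= 26472.8986


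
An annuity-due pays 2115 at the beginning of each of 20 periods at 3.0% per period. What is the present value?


PV_due = PMT * (1-(1+i)^(-n))/i * (1+i)
PV_immediate = 31465.8593
PV_due = 31465.8593 * 1.03
= 32409.8351


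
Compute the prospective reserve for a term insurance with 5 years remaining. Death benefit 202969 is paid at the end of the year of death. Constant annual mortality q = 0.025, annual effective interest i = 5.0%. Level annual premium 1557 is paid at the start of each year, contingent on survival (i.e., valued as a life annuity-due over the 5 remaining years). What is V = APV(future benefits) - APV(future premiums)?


v = 1/(1+i) = 0.952381
APV(future benefits) per unit = sum_{k=0}^{4} k_p_x * q * v^(k+1) = 0.103213
APV(future benefits) = 202969 * 0.103213 = 20949.0035
Life annuity-due factor ä_{x:5} = sum_{k=0}^{4} k_p_x * v^k = 4.334939
APV(future premiums) = 1557 * 4.334939 = 6749.4993
V = 20949.0035 - 6749.4993
= 14199.5041


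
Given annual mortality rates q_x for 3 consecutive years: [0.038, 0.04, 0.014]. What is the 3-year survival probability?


p_k = 1 - q_k for each year
Survival = product of (1 - q_k)
= 0.962 * 0.96 * 0.986
= 0.9106


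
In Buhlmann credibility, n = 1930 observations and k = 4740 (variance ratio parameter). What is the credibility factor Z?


Z = n / (n + k)
= 1930 / (1930 + 4740)
= 1930 / 6670
= 0.2894


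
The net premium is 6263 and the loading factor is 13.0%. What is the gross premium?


Gross = net * (1 + loading)
= 6263 * (1 + 0.13)
= 6263 * 1.13
= 7077.19


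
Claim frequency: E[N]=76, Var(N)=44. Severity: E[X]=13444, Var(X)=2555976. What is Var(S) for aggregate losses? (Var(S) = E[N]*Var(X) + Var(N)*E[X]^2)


Var(S) = E[N]*Var(X) + Var(N)*E[X]^2
= 76*2555976 + 44*13444^2
= 194254176 + 7952609984
= 8.1469e+09


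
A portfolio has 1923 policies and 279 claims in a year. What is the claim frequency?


frequency = claims / policies
= 279 / 1923
= 0.1451


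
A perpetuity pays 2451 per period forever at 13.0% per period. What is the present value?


PV = PMT / i
= 2451 / 0.13
= 18853.8462


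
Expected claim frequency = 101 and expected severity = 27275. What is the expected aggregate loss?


E[S] = E[N] * E[X]
= 101 * 27275
= 2.7548e+06


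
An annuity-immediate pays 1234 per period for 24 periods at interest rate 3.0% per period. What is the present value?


PV = PMT * (1 - (1+i)^(-n)) / i
= 1234 * (1 - (1+0.03)^(-24)) / 0.03
= 1234 * (1 - 0.491934) / 0.03
= 1234 * 16.935542
= 20898.459


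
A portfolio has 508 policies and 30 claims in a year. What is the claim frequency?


frequency = claims / policies
= 30 / 508
= 0.0591


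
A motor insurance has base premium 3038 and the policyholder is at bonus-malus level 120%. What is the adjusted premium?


adjusted = base * BM_level / 100
= 3038 * 120 / 100
= 3038 * 1.2
= 3645.6


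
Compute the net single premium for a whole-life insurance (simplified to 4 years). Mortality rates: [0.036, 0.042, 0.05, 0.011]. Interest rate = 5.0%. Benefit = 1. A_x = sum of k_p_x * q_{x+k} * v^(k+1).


v = 0.952381
Year 0: k_p_x=1.0, q=0.036, term=0.034286
Year 1: k_p_x=0.964, q=0.042, term=0.036724
Year 2: k_p_x=0.923512, q=0.05, term=0.039888
Year 3: k_p_x=0.877336, q=0.011, term=0.00794
A_x = 0.1188


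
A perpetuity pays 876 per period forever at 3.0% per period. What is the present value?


PV = PMT / i
= 876 / 0.03
= 29200.0


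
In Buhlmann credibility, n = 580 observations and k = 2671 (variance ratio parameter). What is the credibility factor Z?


Z = n / (n + k)
= 580 / (580 + 2671)
= 580 / 3251
= 0.1784


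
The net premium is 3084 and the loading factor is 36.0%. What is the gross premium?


Gross = net * (1 + loading)
= 3084 * (1 + 0.36)
= 3084 * 1.36
= 4194.24


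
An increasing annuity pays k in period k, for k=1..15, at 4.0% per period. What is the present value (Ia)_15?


(Ia)_n = sum_{k=1}^{n} k * v^k, v = 1/(1+i)
v = 0.961538
Sum computed term by term:
(Ia)_15 = 80.8539


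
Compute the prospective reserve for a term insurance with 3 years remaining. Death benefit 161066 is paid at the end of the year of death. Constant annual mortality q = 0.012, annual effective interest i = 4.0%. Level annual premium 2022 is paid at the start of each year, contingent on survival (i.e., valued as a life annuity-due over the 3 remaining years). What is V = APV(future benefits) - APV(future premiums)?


v = 1/(1+i) = 0.961538
APV(future benefits) per unit = sum_{k=0}^{2} k_p_x * q * v^(k+1) = 0.032913
APV(future benefits) = 161066 * 0.032913 = 5301.2396
Life annuity-due factor ä_{x:3} = sum_{k=0}^{2} k_p_x * v^k = 2.8525
APV(future premiums) = 2022 * 2.8525 = 5767.755
V = 5301.2396 - 5767.755
= -466.5154


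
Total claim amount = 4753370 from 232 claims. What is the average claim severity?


severity = total / number
= 4753370 / 232
= 20488.6638


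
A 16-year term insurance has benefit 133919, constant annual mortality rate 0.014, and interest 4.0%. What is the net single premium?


NSP = benefit * sum_{k=0}^{n-1} k_p_x * q * v^(k+1)
With constant q=0.014, v=0.961538
Sum = 0.148793
NSP = 133919 * 0.148793
= 19926.1471


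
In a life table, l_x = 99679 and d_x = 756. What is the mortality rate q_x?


q_x = d_x / l_x
= 756 / 99679
= 0.0076


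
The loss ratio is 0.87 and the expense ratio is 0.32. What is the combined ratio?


Combined ratio = loss ratio + expense ratio
= 0.87 + 0.32
= 1.19


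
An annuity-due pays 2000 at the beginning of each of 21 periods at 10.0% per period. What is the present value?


PV_due = PMT * (1-(1+i)^(-n))/i * (1+i)
PV_immediate = 17297.3886
PV_due = 17297.3886 * 1.1
= 19027.1274


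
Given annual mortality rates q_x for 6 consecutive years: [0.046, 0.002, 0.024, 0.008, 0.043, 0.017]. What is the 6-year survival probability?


p_k = 1 - q_k for each year
Survival = product of (1 - q_k)
= 0.954 * 0.998 * 0.976 * 0.992 * 0.957 * 0.983
= 0.8672


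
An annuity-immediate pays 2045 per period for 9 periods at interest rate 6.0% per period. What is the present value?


PV = PMT * (1 - (1+i)^(-n)) / i
= 2045 * (1 - (1+0.06)^(-9)) / 0.06
= 2045 * (1 - 0.591898) / 0.06
= 2045 * 6.801692
= 13909.4607


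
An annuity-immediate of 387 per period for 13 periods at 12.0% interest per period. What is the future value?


FV = PMT * ((1+i)^n - 1) / i
= 387 * ((1.12)^13 - 1) / 0.12
= 387 * (4.363493 - 1) / 0.12
= 10847.2653


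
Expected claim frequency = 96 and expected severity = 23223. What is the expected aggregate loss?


E[S] = E[N] * E[X]
= 96 * 23223
= 2.2294e+06


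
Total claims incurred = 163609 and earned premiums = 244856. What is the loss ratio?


Loss ratio = claims / premiums
= 163609 / 244856
= 0.6682


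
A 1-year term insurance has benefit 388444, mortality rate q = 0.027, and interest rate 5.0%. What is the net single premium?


NSP = benefit * q * v
v = 1/(1+i) = 0.952381
NSP = 388444 * 0.027 * 0.952381
= 9988.56


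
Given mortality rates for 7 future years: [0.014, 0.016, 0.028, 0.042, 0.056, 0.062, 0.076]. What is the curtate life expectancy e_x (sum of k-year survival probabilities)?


e_x = sum_{k=1}^{n} k_p_x
k_p_x values:
  1_p_x = 0.986
  2_p_x = 0.970224
  3_p_x = 0.943058
  4_p_x = 0.903449
  5_p_x = 0.852856
  6_p_x = 0.799979
  7_p_x = 0.739181
e_x = 6.1947


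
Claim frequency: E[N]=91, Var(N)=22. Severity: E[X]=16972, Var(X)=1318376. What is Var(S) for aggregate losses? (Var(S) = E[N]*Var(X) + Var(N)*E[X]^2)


Var(S) = E[N]*Var(X) + Var(N)*E[X]^2
= 91*1318376 + 22*16972^2
= 119972216 + 6337073248
= 6.4570e+09


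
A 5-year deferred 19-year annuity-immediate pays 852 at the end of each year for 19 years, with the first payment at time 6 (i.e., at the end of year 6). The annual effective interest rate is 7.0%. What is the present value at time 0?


PV at time 5 of the 19-year annuity-immediate:
a_n = 852 * (1-(1+0.07)^(-19))/0.07 = 8805.9271
Discount back 5 years to time 0:
PV = 8805.9271 * (1+0.07)^(-5)
= 8805.9271 * 0.712986
= 6278.5044


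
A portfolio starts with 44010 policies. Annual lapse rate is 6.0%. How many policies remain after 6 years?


remaining = initial * (1 - lapse)^years
= 44010 * (1 - 0.06)^6
= 44010 * 0.68987
= 30361.1691


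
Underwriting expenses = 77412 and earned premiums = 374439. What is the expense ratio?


Expense ratio = expenses / premiums
= 77412 / 374439
= 0.2067


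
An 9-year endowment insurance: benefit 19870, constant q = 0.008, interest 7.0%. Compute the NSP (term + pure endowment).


Term component = 1006.7454
Pure endowment = 9_p_x * v^9 * benefit = 0.930262 * 0.543934 * 19870 = 10054.2323
NSP = 11060.9777


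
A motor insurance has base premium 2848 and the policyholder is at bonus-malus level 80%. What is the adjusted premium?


adjusted = base * BM_level / 100
= 2848 * 80 / 100
= 2848 * 0.8
= 2278.4


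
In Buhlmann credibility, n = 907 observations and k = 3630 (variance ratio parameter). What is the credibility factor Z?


Z = n / (n + k)
= 907 / (907 + 3630)
= 907 / 4537
= 0.1999


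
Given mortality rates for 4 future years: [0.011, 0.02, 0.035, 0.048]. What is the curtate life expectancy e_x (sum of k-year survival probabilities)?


e_x = sum_{k=1}^{n} k_p_x
k_p_x values:
  1_p_x = 0.989
  2_p_x = 0.96922
  3_p_x = 0.935297
  4_p_x = 0.890403
e_x = 3.7839


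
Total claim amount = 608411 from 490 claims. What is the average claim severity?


severity = total / number
= 608411 / 490
= 1241.6551


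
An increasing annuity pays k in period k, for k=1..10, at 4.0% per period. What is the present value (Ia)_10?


(Ia)_n = sum_{k=1}^{n} k * v^k, v = 1/(1+i)
v = 0.961538
Sum computed term by term:
(Ia)_10 = 41.9922


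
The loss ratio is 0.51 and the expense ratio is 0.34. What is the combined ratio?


Combined ratio = loss ratio + expense ratio
= 0.51 + 0.34
= 0.85


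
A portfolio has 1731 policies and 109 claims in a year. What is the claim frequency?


frequency = claims / policies
= 109 / 1731
= 0.063


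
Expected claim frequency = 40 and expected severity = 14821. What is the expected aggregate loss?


E[S] = E[N] * E[X]
= 40 * 14821
= 592840


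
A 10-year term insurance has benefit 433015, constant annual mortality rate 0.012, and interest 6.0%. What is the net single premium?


NSP = benefit * sum_{k=0}^{n-1} k_p_x * q * v^(k+1)
With constant q=0.012, v=0.943396
Sum = 0.084185
NSP = 433015 * 0.084185
= 36453.1938


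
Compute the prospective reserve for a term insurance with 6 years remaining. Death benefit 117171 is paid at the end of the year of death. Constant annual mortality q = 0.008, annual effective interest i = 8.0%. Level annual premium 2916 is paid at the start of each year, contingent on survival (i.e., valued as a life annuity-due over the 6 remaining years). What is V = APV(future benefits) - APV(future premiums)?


v = 1/(1+i) = 0.925926
APV(future benefits) per unit = sum_{k=0}^{5} k_p_x * q * v^(k+1) = 0.036316
APV(future benefits) = 117171 * 0.036316 = 4255.2243
Life annuity-due factor ä_{x:6} = sum_{k=0}^{5} k_p_x * v^k = 4.902709
APV(future premiums) = 2916 * 4.902709 = 14296.2985
V = 4255.2243 - 14296.2985
= -10041.0742


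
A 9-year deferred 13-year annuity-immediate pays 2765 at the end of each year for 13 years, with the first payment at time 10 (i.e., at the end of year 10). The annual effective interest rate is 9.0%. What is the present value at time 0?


PV at time 9 of the 13-year annuity-immediate:
a_n = 2765 * (1-(1+0.09)^(-13))/0.09 = 20701.2893
Discount back 9 years to time 0:
PV = 20701.2893 * (1+0.09)^(-9)
= 20701.2893 * 0.460428
= 9531.4487


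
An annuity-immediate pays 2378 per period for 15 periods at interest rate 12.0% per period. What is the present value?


PV = PMT * (1 - (1+i)^(-n)) / i
= 2378 * (1 - (1+0.12)^(-15)) / 0.12
= 2378 * (1 - 0.182696) / 0.12
= 2378 * 6.810864
= 16196.2358


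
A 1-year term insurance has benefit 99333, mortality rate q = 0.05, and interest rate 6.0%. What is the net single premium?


NSP = benefit * q * v
v = 1/(1+i) = 0.943396
NSP = 99333 * 0.05 * 0.943396
= 4685.5189


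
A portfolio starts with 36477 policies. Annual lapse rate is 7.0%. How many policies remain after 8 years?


remaining = initial * (1 - lapse)^years
= 36477 * (1 - 0.07)^8
= 36477 * 0.559582
= 20411.8657


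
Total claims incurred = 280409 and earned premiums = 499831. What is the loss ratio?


Loss ratio = claims / premiums
= 280409 / 499831
= 0.561


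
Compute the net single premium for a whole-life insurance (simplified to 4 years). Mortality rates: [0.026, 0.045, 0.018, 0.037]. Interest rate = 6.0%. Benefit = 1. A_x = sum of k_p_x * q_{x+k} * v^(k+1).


v = 0.943396
Year 0: k_p_x=1.0, q=0.026, term=0.024528
Year 1: k_p_x=0.974, q=0.045, term=0.039009
Year 2: k_p_x=0.93017, q=0.018, term=0.014058
Year 3: k_p_x=0.913427, q=0.037, term=0.02677
A_x = 0.1044


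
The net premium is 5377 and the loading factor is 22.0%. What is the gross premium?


Gross = net * (1 + loading)
= 5377 * (1 + 0.22)
= 5377 * 1.22
= 6559.94


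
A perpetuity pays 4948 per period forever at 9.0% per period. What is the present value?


PV = PMT / i
= 4948 / 0.09
= 54977.7778


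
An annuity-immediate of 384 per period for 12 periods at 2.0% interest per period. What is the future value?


FV = PMT * ((1+i)^n - 1) / i
= 384 * ((1.02)^12 - 1) / 0.02
= 384 * (1.268242 - 1) / 0.02
= 5150.2425


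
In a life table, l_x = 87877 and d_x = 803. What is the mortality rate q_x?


q_x = d_x / l_x
= 803 / 87877
= 0.0091


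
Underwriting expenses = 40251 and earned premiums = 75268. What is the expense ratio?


Expense ratio = expenses / premiums
= 40251 / 75268
= 0.5348


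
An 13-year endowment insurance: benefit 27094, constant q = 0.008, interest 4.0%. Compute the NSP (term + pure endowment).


Term component = 2072.5725
Pure endowment = 13_p_x * v^13 * benefit = 0.900848 * 0.600574 * 27094 = 14658.5649
NSP = 16731.1374


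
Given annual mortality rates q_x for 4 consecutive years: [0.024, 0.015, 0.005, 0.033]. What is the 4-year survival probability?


p_k = 1 - q_k for each year
Survival = product of (1 - q_k)
= 0.976 * 0.985 * 0.995 * 0.967
= 0.925


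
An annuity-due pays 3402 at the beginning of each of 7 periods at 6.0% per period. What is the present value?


PV_due = PMT * (1-(1+i)^(-n))/i * (1+i)
PV_immediate = 18991.2617
PV_due = 18991.2617 * 1.06
= 20130.7374


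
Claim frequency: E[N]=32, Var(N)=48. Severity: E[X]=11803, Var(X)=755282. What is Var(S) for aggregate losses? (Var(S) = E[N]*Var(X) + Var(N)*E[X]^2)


Var(S) = E[N]*Var(X) + Var(N)*E[X]^2
= 32*755282 + 48*11803^2
= 24169024 + 6686918832
= 6.7111e+09


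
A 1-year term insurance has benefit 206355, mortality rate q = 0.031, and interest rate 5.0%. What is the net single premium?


NSP = benefit * q * v
v = 1/(1+i) = 0.952381
NSP = 206355 * 0.031 * 0.952381
= 6092.3857


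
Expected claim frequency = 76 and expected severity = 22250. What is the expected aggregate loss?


E[S] = E[N] * E[X]
= 76 * 22250
= 1.6910e+06


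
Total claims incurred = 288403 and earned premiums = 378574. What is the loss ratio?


Loss ratio = claims / premiums
= 288403 / 378574
= 0.7618


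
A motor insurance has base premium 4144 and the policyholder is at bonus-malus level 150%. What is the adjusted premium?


adjusted = base * BM_level / 100
= 4144 * 150 / 100
= 4144 * 1.5
= 6216.0


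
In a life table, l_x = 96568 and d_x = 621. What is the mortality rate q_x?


q_x = d_x / l_x
= 621 / 96568
= 0.0064


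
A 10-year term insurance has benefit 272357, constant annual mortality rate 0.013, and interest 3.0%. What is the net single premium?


NSP = benefit * sum_{k=0}^{n-1} k_p_x * q * v^(k+1)
With constant q=0.013, v=0.970874
Sum = 0.104959
NSP = 272357 * 0.104959
= 28586.2493


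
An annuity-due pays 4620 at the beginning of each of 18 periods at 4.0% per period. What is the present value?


PV_due = PMT * (1-(1+i)^(-n))/i * (1+i)
PV_immediate = 58485.952
PV_due = 58485.952 * 1.04
= 60825.3901


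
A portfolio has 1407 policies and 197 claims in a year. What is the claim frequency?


frequency = claims / policies
= 197 / 1407
= 0.14


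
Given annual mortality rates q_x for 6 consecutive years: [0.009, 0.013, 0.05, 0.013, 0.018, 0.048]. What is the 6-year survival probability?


p_k = 1 - q_k for each year
Survival = product of (1 - q_k)
= 0.991 * 0.987 * 0.95 * 0.987 * 0.982 * 0.952
= 0.8574


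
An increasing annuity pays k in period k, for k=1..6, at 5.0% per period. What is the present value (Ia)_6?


(Ia)_n = sum_{k=1}^{n} k * v^k, v = 1/(1+i)
v = 0.952381
Sum computed term by term:
(Ia)_6 = 17.0437


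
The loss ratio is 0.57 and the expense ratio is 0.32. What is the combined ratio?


Combined ratio = loss ratio + expense ratio
= 0.57 + 0.32
= 0.89


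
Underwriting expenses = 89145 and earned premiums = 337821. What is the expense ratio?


Expense ratio = expenses / premiums
= 89145 / 337821
= 0.2639


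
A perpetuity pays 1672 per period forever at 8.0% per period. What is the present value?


PV = PMT / i
= 1672 / 0.08
= 20900.0


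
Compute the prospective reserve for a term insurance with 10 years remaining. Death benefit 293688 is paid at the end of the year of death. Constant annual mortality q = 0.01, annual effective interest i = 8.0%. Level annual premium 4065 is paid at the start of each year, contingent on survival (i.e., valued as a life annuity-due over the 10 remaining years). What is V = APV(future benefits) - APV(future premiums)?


v = 1/(1+i) = 0.925926
APV(future benefits) per unit = sum_{k=0}^{9} k_p_x * q * v^(k+1) = 0.064566
APV(future benefits) = 293688 * 0.064566 = 18962.3283
Life annuity-due factor ä_{x:10} = sum_{k=0}^{9} k_p_x * v^k = 6.973153
APV(future premiums) = 4065 * 6.973153 = 28345.8683
V = 18962.3283 - 28345.8683
= -9383.54


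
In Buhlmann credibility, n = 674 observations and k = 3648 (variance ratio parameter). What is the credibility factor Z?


Z = n / (n + k)
= 674 / (674 + 3648)
= 674 / 4322
= 0.1559


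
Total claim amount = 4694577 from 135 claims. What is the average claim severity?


severity = total / number
= 4694577 / 135
= 34774.6444


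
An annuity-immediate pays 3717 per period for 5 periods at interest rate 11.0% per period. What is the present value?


PV = PMT * (1 - (1+i)^(-n)) / i
= 3717 * (1 - (1+0.11)^(-5)) / 0.11
= 3717 * (1 - 0.593451) / 0.11
= 3717 * 3.695897
= 13737.6492


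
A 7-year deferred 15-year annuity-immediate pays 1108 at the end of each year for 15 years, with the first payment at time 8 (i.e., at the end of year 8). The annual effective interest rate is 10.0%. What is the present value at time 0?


PV at time 7 of the 15-year annuity-immediate:
a_n = 1108 * (1-(1+0.1)^(-15))/0.1 = 8427.5361
Discount back 7 years to time 0:
PV = 8427.5361 * (1+0.1)^(-7)
= 8427.5361 * 0.513158
= 4324.6586


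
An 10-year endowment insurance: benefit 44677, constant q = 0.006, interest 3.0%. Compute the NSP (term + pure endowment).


Term component = 2229.1245
Pure endowment = 10_p_x * v^10 * benefit = 0.941594 * 0.744094 * 44677 = 31302.2532
NSP = 33531.3777


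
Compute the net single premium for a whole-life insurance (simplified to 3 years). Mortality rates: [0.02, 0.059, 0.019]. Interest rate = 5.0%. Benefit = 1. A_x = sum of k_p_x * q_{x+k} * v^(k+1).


v = 0.952381
Year 0: k_p_x=1.0, q=0.02, term=0.019048
Year 1: k_p_x=0.98, q=0.059, term=0.052444
Year 2: k_p_x=0.92218, q=0.019, term=0.015136
A_x = 0.0866


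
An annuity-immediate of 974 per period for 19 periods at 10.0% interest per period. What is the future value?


FV = PMT * ((1+i)^n - 1) / i
= 974 * ((1.1)^19 - 1) / 0.1
= 974 * (6.115909 - 1) / 0.1
= 49828.9541


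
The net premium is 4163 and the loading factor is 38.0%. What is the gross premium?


Gross = net * (1 + loading)
= 4163 * (1 + 0.38)
= 4163 * 1.38
= 5744.94


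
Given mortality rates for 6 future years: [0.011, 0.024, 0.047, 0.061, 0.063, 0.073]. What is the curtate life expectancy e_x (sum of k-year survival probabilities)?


e_x = sum_{k=1}^{n} k_p_x
k_p_x values:
  1_p_x = 0.989
  2_p_x = 0.965264
  3_p_x = 0.919897
  4_p_x = 0.863783
  5_p_x = 0.809365
  6_p_x = 0.750281
e_x = 5.2976


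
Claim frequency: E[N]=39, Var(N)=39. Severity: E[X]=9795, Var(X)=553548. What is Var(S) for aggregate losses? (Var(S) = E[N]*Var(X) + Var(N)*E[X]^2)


Var(S) = E[N]*Var(X) + Var(N)*E[X]^2
= 39*553548 + 39*9795^2
= 21588372 + 3741738975
= 3.7633e+09


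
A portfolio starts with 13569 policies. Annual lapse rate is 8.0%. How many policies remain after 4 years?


remaining = initial * (1 - lapse)^years
= 13569 * (1 - 0.08)^4
= 13569 * 0.716393
= 9720.7361


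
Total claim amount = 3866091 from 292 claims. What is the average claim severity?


severity = total / number
= 3866091 / 292
= 13240.0377


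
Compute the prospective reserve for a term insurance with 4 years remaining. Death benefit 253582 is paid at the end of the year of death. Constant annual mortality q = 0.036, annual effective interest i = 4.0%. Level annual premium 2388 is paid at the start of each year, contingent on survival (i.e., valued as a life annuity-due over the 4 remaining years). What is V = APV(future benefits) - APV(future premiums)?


v = 1/(1+i) = 0.961538
APV(future benefits) per unit = sum_{k=0}^{3} k_p_x * q * v^(k+1) = 0.12401
APV(future benefits) = 253582 * 0.12401 = 31446.6867
Life annuity-due factor ä_{x:4} = sum_{k=0}^{3} k_p_x * v^k = 3.582509
APV(future premiums) = 2388 * 3.582509 = 8555.0319
V = 31446.6867 - 8555.0319
= 22891.6548


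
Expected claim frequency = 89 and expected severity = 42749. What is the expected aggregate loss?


E[S] = E[N] * E[X]
= 89 * 42749
= 3.8047e+06


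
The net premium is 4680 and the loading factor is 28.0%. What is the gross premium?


Gross = net * (1 + loading)
= 4680 * (1 + 0.28)
= 4680 * 1.28
= 5990.4


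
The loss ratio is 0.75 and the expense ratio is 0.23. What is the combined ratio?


Combined ratio = loss ratio + expense ratio
= 0.75 + 0.23
= 0.98


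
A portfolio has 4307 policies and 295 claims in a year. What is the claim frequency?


frequency = claims / policies
= 295 / 4307
= 0.0685


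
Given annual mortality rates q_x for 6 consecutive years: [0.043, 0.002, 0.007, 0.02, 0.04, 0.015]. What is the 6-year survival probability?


p_k = 1 - q_k for each year
Survival = product of (1 - q_k)
= 0.957 * 0.998 * 0.993 * 0.98 * 0.96 * 0.985
= 0.8789


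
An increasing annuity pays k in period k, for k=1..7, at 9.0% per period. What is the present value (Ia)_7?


(Ia)_n = sum_{k=1}^{n} k * v^k, v = 1/(1+i)
v = 0.917431
Sum computed term by term:
(Ia)_7 = 18.4075


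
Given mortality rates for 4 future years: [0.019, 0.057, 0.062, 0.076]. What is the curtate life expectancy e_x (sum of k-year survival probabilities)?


e_x = sum_{k=1}^{n} k_p_x
k_p_x values:
  1_p_x = 0.981
  2_p_x = 0.925083
  3_p_x = 0.867728
  4_p_x = 0.801781
e_x = 3.5756


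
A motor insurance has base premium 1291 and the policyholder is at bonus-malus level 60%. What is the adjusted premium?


adjusted = base * BM_level / 100
= 1291 * 60 / 100
= 1291 * 0.6
= 774.6


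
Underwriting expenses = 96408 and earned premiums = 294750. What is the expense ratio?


Expense ratio = expenses / premiums
= 96408 / 294750
= 0.3271


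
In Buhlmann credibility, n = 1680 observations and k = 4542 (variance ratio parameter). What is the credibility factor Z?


Z = n / (n + k)
= 1680 / (1680 + 4542)
= 1680 / 6222
= 0.27


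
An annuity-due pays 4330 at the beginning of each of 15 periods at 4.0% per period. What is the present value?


PV_due = PMT * (1-(1+i)^(-n))/i * (1+i)
PV_immediate = 48142.6176
PV_due = 48142.6176 * 1.04
= 50068.3223


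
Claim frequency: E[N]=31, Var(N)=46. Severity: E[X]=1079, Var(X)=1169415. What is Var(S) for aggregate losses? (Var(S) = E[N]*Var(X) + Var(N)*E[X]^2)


Var(S) = E[N]*Var(X) + Var(N)*E[X]^2
= 31*1169415 + 46*1079^2
= 36251865 + 53555086
= 8.9807e+07


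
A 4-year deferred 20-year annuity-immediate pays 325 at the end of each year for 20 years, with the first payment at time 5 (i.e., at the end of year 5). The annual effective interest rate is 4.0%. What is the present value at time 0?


PV at time 4 of the 20-year annuity-immediate:
a_n = 325 * (1-(1+0.04)^(-20))/0.04 = 4416.8561
Discount back 4 years to time 0:
PV = 4416.8561 * (1+0.04)^(-4)
= 4416.8561 * 0.854804
= 3775.5471


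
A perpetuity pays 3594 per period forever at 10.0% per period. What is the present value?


PV = PMT / i
= 3594 / 0.1
= 35940.0


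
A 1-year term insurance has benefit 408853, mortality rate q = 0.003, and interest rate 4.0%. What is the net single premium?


NSP = benefit * q * v
v = 1/(1+i) = 0.961538
NSP = 408853 * 0.003 * 0.961538
= 1179.3837


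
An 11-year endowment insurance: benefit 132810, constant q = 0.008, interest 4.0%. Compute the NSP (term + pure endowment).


Term component = 8972.415
Pure endowment = 11_p_x * v^11 * benefit = 0.915437 * 0.649581 * 132810 = 78975.5098
NSP = 87947.9248


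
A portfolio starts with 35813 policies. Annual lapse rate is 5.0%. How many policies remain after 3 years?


remaining = initial * (1 - lapse)^years
= 35813 * (1 - 0.05)^3
= 35813 * 0.857375
= 30705.1709


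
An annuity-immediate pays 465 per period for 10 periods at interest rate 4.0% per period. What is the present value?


PV = PMT * (1 - (1+i)^(-n)) / i
= 465 * (1 - (1+0.04)^(-10)) / 0.04
= 465 * (1 - 0.675564) / 0.04
= 465 * 8.110896
= 3771.5665


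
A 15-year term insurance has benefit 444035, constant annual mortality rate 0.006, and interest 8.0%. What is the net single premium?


NSP = benefit * sum_{k=0}^{n-1} k_p_x * q * v^(k+1)
With constant q=0.006, v=0.925926
Sum = 0.049672
NSP = 444035 * 0.049672
= 22056.216


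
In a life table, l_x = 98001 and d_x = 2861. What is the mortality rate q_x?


q_x = d_x / l_x
= 2861 / 98001
= 0.0292


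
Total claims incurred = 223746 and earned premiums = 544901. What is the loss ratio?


Loss ratio = claims / premiums
= 223746 / 544901
= 0.4106


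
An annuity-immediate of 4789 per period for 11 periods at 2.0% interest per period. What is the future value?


FV = PMT * ((1+i)^n - 1) / i
= 4789 * ((1.02)^11 - 1) / 0.02
= 4789 * (1.243374 - 1) / 0.02
= 58275.9781


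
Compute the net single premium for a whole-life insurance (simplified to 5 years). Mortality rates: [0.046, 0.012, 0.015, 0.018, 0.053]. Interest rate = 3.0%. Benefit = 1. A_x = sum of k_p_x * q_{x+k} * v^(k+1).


v = 0.970874
Year 0: k_p_x=1.0, q=0.046, term=0.04466
Year 1: k_p_x=0.954, q=0.012, term=0.010791
Year 2: k_p_x=0.942552, q=0.015, term=0.012939
Year 3: k_p_x=0.928414, q=0.018, term=0.014848
Year 4: k_p_x=0.911702, q=0.053, term=0.041681
A_x = 0.1249


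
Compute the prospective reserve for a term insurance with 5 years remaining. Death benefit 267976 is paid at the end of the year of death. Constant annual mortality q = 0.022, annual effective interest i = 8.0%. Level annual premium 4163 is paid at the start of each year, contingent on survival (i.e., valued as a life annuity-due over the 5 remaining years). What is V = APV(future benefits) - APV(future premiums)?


v = 1/(1+i) = 0.925926
APV(future benefits) per unit = sum_{k=0}^{4} k_p_x * q * v^(k+1) = 0.084346
APV(future benefits) = 267976 * 0.084346 = 22602.6967
Life annuity-due factor ä_{x:5} = sum_{k=0}^{4} k_p_x * v^k = 4.140621
APV(future premiums) = 4163 * 4.140621 = 17237.4033
V = 22602.6967 - 17237.4033
= 5365.2934


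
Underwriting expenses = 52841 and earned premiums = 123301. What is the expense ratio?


Expense ratio = expenses / premiums
= 52841 / 123301
= 0.4286


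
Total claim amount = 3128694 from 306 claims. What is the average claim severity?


severity = total / number
= 3128694 / 306
= 10224.4902


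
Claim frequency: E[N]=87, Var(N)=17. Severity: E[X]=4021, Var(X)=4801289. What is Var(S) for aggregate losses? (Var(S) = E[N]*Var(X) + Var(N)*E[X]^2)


Var(S) = E[N]*Var(X) + Var(N)*E[X]^2
= 87*4801289 + 17*4021^2
= 417712143 + 274863497
= 6.9258e+08


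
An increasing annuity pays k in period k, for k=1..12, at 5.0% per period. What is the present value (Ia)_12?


(Ia)_n = sum_{k=1}^{n} k * v^k, v = 1/(1+i)
v = 0.952381
Sum computed term by term:
(Ia)_12 = 52.4873


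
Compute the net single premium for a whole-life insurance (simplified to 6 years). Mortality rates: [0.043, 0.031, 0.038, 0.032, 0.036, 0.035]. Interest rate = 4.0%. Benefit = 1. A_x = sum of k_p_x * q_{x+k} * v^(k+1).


v = 0.961538
Year 0: k_p_x=1.0, q=0.043, term=0.041346
Year 1: k_p_x=0.957, q=0.031, term=0.027429
Year 2: k_p_x=0.927333, q=0.038, term=0.031327
Year 3: k_p_x=0.892094, q=0.032, term=0.024402
Year 4: k_p_x=0.863547, q=0.036, term=0.025552
Year 5: k_p_x=0.83246, q=0.035, term=0.023027
A_x = 0.1731


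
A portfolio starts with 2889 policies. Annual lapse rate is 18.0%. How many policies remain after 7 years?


remaining = initial * (1 - lapse)^years
= 2889 * (1 - 0.18)^7
= 2889 * 0.249285
= 720.1857


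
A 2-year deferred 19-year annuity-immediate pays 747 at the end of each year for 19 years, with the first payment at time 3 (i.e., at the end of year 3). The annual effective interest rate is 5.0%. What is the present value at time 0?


PV at time 2 of the 19-year annuity-immediate:
a_n = 747 * (1-(1+0.05)^(-19))/0.05 = 9027.7347
Discount back 2 years to time 0:
PV = 9027.7347 * (1+0.05)^(-2)
= 9027.7347 * 0.907029
= 8188.4215


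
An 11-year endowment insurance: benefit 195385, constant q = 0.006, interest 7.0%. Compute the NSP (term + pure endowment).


Term component = 8566.1829
Pure endowment = 11_p_x * v^11 * benefit = 0.935945 * 0.475093 * 195385 = 86880.0162
NSP = 95446.1991


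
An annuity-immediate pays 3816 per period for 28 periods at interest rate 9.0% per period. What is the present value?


PV = PMT * (1 - (1+i)^(-n)) / i
= 3816 * (1 - (1+0.09)^(-28)) / 0.09
= 3816 * (1 - 0.089548) / 0.09
= 3816 * 10.116128
= 38603.1459
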